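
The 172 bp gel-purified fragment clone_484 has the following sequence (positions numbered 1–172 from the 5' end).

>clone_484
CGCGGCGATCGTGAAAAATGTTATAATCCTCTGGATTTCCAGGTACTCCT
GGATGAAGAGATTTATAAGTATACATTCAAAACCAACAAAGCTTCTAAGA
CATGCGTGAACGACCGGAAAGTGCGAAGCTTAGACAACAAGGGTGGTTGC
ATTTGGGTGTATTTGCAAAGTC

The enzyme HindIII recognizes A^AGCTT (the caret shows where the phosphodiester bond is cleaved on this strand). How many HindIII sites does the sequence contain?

2

AAGCTT occurs starting at positions 89, 126.
HindIII cuts at 2 sites.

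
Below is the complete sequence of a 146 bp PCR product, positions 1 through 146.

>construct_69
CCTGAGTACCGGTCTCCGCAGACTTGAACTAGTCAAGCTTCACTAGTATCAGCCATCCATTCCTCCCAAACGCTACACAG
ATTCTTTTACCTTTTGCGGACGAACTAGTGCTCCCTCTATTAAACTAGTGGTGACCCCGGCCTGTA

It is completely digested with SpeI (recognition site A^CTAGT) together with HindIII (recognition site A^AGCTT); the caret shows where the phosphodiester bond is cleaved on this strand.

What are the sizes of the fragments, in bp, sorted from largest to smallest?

62, 28, 22, 20, 7, 7 bp

SpeI sites (ACTAGT) start at positions 28, 42, 104, 124.
SpeI cuts after the first base of each site, so after positions 28, 42, 104, 124.
The HindIII site (AAGCTT) starts at position 35.
HindIII cuts after the first base of each site, so after position 35.
Combined cut positions: 28, 35, 42, 104, 124.
Linear molecule, 5 cuts → 6 fragments:
  1–28 → 28 bp
  29–35 → 7 bp
  36–42 → 7 bp
  43–104 → 62 bp
  105–124 → 20 bp
  125–146 → 22 bp
Sorted largest to smallest: 62, 28, 22, 20, 7, 7 bp.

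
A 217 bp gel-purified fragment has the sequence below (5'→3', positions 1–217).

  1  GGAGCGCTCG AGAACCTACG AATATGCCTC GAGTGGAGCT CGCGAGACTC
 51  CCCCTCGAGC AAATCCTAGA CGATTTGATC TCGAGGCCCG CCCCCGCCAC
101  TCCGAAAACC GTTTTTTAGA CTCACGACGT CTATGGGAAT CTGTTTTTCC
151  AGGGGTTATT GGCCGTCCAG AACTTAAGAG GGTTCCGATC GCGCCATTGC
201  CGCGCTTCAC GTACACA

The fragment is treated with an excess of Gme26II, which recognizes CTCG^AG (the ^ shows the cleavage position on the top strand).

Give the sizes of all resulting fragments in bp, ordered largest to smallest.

Gme26II sites (CTCGAG) start at positions 7, 28, 54, 80.
Gme26II cuts after base 4 of each site, so after positions 10, 31, 57, 83.
Linear molecule, 4 cuts → 5 fragments:
  1–10 → 10 bp
  11–31 → 21 bp
  32–57 → 26 bp
  58–83 → 26 bp
  84–217 → 134 bp
Sorted largest to smallest: 134, 26, 26, 21, 10 bp.

134, 26, 26, 21, 10 bp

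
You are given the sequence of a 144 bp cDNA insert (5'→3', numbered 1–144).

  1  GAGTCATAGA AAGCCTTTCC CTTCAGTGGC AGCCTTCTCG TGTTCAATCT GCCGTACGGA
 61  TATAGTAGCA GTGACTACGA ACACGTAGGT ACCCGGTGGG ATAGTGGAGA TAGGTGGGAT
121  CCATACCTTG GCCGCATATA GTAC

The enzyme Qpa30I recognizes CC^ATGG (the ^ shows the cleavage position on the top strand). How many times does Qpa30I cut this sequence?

0

No occurrence of CCATGG is present in the sequence.
Qpa30I does not cut: 0 sites.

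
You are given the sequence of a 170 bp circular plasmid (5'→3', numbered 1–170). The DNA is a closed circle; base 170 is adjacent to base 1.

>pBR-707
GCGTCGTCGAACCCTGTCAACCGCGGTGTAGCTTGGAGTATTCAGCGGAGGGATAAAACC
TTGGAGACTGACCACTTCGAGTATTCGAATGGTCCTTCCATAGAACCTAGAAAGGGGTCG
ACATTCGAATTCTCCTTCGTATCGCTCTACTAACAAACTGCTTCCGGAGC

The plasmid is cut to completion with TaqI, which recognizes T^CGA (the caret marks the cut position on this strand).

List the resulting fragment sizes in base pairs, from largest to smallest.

TaqI sites (TCGA) start at positions 7, 77, 85, 118, 125.
TaqI cuts after the first base of each site, so after positions 7, 77, 85, 118, 125.
Circular molecule, 5 cuts → 5 fragments:
  8–77 → 70 bp
  78–85 → 8 bp
  86–118 → 33 bp
  119–125 → 7 bp
  126–170 then 1–7 → 45 + 7 = 52 bp
Sorted largest to smallest: 70, 52, 33, 8, 7 bp.

70, 52, 33, 8, 7 bp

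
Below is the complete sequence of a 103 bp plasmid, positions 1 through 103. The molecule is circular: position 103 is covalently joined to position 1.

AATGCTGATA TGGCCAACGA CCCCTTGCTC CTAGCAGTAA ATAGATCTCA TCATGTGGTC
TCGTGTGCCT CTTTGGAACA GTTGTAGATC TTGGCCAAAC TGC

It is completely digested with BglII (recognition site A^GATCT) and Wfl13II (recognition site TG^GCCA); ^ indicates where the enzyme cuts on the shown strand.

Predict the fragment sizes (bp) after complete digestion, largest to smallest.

BglII sites (AGATCT) start at positions 43, 86.
BglII cuts after the first base of each site, so after positions 43, 86.
Wfl13II sites (TGGCCA) start at positions 11, 92.
Wfl13II cuts after base 2 of each site, so after positions 12, 93.
Combined cut positions: 12, 43, 86, 93.
Circular molecule, 4 cuts → 4 fragments:
  13–43 → 31 bp
  44–86 → 43 bp
  87–93 → 7 bp
  94–103 then 1–12 → 10 + 12 = 22 bp
Sorted largest to smallest: 43, 31, 22, 7 bp.

43, 31, 22, 7 bp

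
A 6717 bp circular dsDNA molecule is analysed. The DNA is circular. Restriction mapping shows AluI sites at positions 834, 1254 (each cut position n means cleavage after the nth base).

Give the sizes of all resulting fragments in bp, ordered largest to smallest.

Circular molecule, 2 cuts → 2 fragments:
  1254 − 834 = 420 bp
  wrap: 6717 − 1254 + 834 = 6297 bp
Sorted largest to smallest: 6297, 420 bp.

6297, 420 bp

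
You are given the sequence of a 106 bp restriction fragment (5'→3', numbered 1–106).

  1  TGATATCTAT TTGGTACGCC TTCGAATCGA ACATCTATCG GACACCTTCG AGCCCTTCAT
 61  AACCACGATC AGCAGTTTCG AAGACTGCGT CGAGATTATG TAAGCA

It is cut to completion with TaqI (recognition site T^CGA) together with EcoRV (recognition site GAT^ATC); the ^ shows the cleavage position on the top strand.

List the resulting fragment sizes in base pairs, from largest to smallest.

30, 21, 18, 16, 12, 5, 4 bp

TaqI sites (TCGA) start at positions 22, 27, 48, 78, 90.
TaqI cuts after the first base of each site, so after positions 22, 27, 48, 78, 90.
The EcoRV site (GATATC) starts at position 2.
EcoRV cuts after base 3 of each site, so after position 4.
Combined cut positions: 4, 22, 27, 48, 78, 90.
Linear molecule, 6 cuts → 7 fragments:
  1–4 → 4 bp
  5–22 → 18 bp
  23–27 → 5 bp
  28–48 → 21 bp
  49–78 → 30 bp
  79–90 → 12 bp
  91–106 → 16 bp
Sorted largest to smallest: 30, 21, 18, 16, 12, 5, 4 bp.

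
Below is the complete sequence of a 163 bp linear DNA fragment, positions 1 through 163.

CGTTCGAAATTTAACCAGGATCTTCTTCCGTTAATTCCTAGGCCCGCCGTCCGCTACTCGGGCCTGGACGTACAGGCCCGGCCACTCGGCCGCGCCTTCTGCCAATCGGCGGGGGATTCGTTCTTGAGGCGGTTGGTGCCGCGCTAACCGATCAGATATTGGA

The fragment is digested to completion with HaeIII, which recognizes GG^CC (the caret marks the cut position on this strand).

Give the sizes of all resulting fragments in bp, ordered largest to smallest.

HaeIII sites (GGCC) start at positions 41, 61, 75, 80, 88.
HaeIII cuts after base 2 of each site, so after positions 42, 62, 76, 81, 89.
Linear molecule, 5 cuts → 6 fragments:
  1–42 → 42 bp
  43–62 → 20 bp
  63–76 → 14 bp
  77–81 → 5 bp
  82–89 → 8 bp
  90–163 → 74 bp
Sorted largest to smallest: 74, 42, 20, 14, 8, 5 bp.

74, 42, 20, 14, 8, 5 bp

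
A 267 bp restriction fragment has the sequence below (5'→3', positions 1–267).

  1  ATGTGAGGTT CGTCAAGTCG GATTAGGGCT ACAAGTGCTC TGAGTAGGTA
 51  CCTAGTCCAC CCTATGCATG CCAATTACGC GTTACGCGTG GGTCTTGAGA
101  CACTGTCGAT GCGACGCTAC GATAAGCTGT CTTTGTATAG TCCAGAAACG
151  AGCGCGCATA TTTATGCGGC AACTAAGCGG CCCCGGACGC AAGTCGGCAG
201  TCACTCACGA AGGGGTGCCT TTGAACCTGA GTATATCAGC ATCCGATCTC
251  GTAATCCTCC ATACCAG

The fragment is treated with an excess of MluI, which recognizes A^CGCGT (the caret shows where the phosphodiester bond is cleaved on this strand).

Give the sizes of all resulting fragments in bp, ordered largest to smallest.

183, 77, 7 bp

MluI sites (ACGCGT) start at positions 77, 84.
MluI cuts after the first base of each site, so after positions 77, 84.
Linear molecule, 2 cuts → 3 fragments:
  1–77 → 77 bp
  78–84 → 7 bp
  85–267 → 183 bp
Sorted largest to smallest: 183, 77, 7 bp.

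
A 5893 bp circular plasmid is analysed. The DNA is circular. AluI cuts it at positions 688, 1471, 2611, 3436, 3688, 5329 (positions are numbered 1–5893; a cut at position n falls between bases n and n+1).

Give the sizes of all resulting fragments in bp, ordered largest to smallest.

1641, 1252, 1140, 825, 783, 252 bp

Circular molecule, 6 cuts → 6 fragments:
  1471 − 688 = 783 bp
  2611 − 1471 = 1140 bp
  3436 − 2611 = 825 bp
  3688 − 3436 = 252 bp
  5329 − 3688 = 1641 bp
  wrap: 5893 − 5329 + 688 = 1252 bp
Sorted largest to smallest: 1641, 1252, 1140, 825, 783, 252 bp.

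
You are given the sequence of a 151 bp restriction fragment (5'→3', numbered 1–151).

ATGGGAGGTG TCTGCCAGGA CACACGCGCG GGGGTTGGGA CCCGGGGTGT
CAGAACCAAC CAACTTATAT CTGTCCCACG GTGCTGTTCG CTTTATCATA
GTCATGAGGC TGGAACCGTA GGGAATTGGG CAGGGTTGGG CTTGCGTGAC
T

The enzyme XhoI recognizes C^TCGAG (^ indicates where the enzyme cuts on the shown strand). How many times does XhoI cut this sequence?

No occurrence of CTCGAG is present in the sequence.
XhoI does not cut: 0 sites.

0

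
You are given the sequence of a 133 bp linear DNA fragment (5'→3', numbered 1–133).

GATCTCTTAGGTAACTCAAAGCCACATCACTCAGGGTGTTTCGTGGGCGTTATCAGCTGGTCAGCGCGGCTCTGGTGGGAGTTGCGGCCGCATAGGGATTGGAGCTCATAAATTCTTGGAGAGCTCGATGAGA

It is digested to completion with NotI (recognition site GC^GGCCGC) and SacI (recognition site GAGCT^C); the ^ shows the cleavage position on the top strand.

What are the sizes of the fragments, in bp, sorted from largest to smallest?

85, 21, 19, 8 bp

The NotI site (GCGGCCGC) starts at position 84.
NotI cuts after base 2 of each site, so after position 85.
SacI sites (GAGCTC) start at positions 102, 121.
SacI cuts after base 5 of each site (before the last base), so after positions 106, 125.
Combined cut positions: 85, 106, 125.
Linear molecule, 3 cuts → 4 fragments:
  1–85 → 85 bp
  86–106 → 21 bp
  107–125 → 19 bp
  126–133 → 8 bp
Sorted largest to smallest: 85, 21, 19, 8 bp.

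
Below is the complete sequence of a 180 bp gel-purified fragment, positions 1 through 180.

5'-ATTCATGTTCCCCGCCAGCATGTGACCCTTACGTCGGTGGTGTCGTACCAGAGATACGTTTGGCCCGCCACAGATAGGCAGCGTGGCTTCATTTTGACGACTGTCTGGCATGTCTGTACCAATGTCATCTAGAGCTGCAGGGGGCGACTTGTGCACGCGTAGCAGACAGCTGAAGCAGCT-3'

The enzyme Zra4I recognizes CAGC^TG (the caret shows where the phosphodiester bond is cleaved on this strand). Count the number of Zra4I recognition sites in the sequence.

CAGCTG occurs starting at position 167.
Zra4I cuts at 1 site.

1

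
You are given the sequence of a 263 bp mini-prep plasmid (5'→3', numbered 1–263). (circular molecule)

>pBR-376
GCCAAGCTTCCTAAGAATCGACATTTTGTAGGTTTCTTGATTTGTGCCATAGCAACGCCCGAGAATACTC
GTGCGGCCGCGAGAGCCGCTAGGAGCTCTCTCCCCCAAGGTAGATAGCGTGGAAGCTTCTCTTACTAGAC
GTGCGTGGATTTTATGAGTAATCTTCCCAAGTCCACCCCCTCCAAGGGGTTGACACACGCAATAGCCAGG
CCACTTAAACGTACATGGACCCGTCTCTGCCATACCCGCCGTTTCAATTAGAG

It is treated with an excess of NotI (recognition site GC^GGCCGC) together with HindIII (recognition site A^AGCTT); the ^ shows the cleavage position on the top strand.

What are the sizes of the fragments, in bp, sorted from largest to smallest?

The NotI site (GCGGCCGC) starts at position 73.
NotI cuts after base 2 of each site, so after position 74.
HindIII sites (AAGCTT) start at positions 4, 123.
HindIII cuts after the first base of each site, so after positions 4, 123.
Combined cut positions: 4, 74, 123.
Circular molecule, 3 cuts → 3 fragments:
  5–74 → 70 bp
  75–123 → 49 bp
  124–263 then 1–4 → 140 + 4 = 144 bp
Sorted largest to smallest: 144, 70, 49 bp.

144, 70, 49 bp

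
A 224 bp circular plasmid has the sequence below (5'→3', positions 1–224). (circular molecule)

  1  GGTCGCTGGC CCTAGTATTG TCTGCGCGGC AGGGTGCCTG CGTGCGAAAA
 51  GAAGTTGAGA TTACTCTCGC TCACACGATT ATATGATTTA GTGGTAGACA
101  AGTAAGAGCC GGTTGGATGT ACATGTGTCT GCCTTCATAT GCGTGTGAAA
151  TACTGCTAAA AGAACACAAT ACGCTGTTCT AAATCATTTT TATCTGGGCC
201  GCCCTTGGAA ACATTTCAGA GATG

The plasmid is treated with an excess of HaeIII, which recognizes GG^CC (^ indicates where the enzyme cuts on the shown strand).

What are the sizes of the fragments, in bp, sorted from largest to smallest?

189, 35 bp

HaeIII sites (GGCC) start at positions 8, 197.
HaeIII cuts after base 2 of each site, so after positions 9, 198.
Circular molecule, 2 cuts → 2 fragments:
  10–198 → 189 bp
  199–224 then 1–9 → 26 + 9 = 35 bp
Sorted largest to smallest: 189, 35 bp.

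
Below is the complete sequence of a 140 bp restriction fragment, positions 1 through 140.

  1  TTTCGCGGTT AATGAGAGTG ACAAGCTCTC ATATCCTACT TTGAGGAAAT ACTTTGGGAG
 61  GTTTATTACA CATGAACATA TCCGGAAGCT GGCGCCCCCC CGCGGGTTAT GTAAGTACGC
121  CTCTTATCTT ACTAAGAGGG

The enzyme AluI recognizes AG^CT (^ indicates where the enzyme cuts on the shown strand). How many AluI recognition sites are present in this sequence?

AGCT occurs starting at positions 24, 87.
AluI cuts at 2 sites.

2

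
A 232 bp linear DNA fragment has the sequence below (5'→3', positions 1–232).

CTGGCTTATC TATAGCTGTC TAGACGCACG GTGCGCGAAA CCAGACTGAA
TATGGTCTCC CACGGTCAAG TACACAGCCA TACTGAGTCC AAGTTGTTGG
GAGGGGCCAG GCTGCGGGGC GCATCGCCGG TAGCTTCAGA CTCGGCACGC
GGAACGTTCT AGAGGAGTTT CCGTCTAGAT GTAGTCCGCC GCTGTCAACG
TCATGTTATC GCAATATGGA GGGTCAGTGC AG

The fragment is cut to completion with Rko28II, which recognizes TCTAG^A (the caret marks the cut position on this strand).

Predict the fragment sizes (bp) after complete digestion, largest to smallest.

139, 54, 23, 16 bp

Rko28II sites (TCTAGA) start at positions 19, 158, 174.
Rko28II cuts after base 5 of each site (before the last base), so after positions 23, 162, 178.
Linear molecule, 3 cuts → 4 fragments:
  1–23 → 23 bp
  24–162 → 139 bp
  163–178 → 16 bp
  179–232 → 54 bp
Sorted largest to smallest: 139, 54, 23, 16 bp.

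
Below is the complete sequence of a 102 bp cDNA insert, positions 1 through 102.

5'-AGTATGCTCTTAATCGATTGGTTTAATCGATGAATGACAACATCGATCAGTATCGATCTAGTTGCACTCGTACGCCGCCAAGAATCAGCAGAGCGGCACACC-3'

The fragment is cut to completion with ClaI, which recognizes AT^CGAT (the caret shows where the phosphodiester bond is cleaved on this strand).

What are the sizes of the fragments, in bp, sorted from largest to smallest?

49, 16, 14, 13, 10 bp

ClaI sites (ATCGAT) start at positions 13, 26, 42, 52.
ClaI cuts after base 2 of each site, so after positions 14, 27, 43, 53.
Linear molecule, 4 cuts → 5 fragments:
  1–14 → 14 bp
  15–27 → 13 bp
  28–43 → 16 bp
  44–53 → 10 bp
  54–102 → 49 bp
Sorted largest to smallest: 49, 16, 14, 13, 10 bp.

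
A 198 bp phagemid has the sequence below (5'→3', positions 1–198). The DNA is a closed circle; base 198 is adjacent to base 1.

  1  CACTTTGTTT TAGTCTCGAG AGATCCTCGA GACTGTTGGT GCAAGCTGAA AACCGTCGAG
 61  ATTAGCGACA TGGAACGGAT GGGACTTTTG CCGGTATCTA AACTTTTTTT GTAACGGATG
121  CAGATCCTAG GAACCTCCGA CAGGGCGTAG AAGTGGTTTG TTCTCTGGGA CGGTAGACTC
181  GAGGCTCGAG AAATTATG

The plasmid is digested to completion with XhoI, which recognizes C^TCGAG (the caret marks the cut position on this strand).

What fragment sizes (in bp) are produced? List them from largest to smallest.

XhoI sites (CTCGAG) start at positions 15, 26, 178, 185.
XhoI cuts after the first base of each site, so after positions 15, 26, 178, 185.
Circular molecule, 4 cuts → 4 fragments:
  16–26 → 11 bp
  27–178 → 152 bp
  179–185 → 7 bp
  186–198 then 1–15 → 13 + 15 = 28 bp
Sorted largest to smallest: 152, 28, 11, 7 bp.

152, 28, 11, 7 bp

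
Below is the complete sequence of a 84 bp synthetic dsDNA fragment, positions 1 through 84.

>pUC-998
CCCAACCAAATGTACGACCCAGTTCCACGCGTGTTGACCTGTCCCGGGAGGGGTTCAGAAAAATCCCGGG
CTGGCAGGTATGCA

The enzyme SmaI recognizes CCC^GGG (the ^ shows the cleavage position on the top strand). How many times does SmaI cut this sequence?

2

CCCGGG occurs starting at positions 43, 65.
SmaI cuts at 2 sites.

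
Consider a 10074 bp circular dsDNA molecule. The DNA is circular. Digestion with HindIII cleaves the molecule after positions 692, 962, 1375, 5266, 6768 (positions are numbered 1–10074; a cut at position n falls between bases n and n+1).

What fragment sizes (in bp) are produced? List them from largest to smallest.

3998, 3891, 1502, 413, 270 bp

Circular molecule, 5 cuts → 5 fragments:
  962 − 692 = 270 bp
  1375 − 962 = 413 bp
  5266 − 1375 = 3891 bp
  6768 − 5266 = 1502 bp
  wrap: 10074 − 6768 + 692 = 3998 bp
Sorted largest to smallest: 3998, 3891, 1502, 413, 270 bp.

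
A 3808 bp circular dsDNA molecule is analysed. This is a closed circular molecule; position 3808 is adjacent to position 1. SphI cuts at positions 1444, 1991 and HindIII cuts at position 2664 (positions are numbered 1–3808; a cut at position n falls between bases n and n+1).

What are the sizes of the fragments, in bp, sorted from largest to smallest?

2588, 673, 547 bp

Combined cut positions (sorted): 1444, 1991, 2664.
Circular molecule, 3 cuts → 3 fragments:
  1991 − 1444 = 547 bp
  2664 − 1991 = 673 bp
  wrap: 3808 − 2664 + 1444 = 2588 bp
Sorted largest to smallest: 2588, 673, 547 bp.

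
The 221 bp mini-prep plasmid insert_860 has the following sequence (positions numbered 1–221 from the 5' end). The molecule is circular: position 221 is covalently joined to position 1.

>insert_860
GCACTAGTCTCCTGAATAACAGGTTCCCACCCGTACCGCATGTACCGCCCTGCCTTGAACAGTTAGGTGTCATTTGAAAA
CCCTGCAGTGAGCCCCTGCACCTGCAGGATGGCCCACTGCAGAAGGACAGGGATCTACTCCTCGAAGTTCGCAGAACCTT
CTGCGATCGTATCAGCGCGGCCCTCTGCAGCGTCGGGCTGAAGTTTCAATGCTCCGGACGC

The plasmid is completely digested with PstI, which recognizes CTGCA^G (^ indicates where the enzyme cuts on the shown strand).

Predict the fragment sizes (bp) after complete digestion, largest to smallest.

PstI sites (CTGCAG) start at positions 83, 102, 117, 185.
PstI cuts after base 5 of each site (before the last base), so after positions 87, 106, 121, 189.
Circular molecule, 4 cuts → 4 fragments:
  88–106 → 19 bp
  107–121 → 15 bp
  122–189 → 68 bp
  190–221 then 1–87 → 32 + 87 = 119 bp
Sorted largest to smallest: 119, 68, 19, 15 bp.

119, 68, 19, 15 bp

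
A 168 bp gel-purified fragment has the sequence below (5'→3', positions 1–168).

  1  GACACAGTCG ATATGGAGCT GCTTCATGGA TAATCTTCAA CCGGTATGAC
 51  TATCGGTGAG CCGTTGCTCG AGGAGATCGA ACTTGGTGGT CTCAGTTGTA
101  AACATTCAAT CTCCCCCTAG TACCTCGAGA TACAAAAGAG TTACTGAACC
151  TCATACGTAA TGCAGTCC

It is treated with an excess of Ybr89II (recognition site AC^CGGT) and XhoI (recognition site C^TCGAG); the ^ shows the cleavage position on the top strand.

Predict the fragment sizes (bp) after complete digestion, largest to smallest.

The Ybr89II site (ACCGGT) starts at position 40.
Ybr89II cuts after base 2 of each site, so after position 41.
XhoI sites (CTCGAG) start at positions 67, 124.
XhoI cuts after the first base of each site, so after positions 67, 124.
Combined cut positions: 41, 67, 124.
Linear molecule, 3 cuts → 4 fragments:
  1–41 → 41 bp
  42–67 → 26 bp
  68–124 → 57 bp
  125–168 → 44 bp
Sorted largest to smallest: 57, 44, 41, 26 bp.

57, 44, 41, 26 bp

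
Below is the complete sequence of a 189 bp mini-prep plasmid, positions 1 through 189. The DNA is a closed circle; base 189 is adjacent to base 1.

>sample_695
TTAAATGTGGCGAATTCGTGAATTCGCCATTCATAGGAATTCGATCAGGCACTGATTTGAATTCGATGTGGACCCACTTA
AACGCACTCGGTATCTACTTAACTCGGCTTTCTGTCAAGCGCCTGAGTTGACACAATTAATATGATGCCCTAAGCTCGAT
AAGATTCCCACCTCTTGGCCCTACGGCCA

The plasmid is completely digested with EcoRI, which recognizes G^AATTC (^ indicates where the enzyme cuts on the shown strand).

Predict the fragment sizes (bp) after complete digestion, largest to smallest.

142, 22, 17, 8 bp

EcoRI sites (GAATTC) start at positions 12, 20, 37, 59.
EcoRI cuts after the first base of each site, so after positions 12, 20, 37, 59.
Circular molecule, 4 cuts → 4 fragments:
  13–20 → 8 bp
  21–37 → 17 bp
  38–59 → 22 bp
  60–189 then 1–12 → 130 + 12 = 142 bp
Sorted largest to smallest: 142, 22, 17, 8 bp.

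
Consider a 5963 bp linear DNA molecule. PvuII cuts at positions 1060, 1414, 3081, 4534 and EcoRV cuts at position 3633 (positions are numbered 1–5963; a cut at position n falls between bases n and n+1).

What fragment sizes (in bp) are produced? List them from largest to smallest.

Combined cut positions (sorted): 1060, 1414, 3081, 3633, 4534.
Linear molecule, 5 cuts → 6 fragments:
  1060 − 0 = 1060 bp
  1414 − 1060 = 354 bp
  3081 − 1414 = 1667 bp
  3633 − 3081 = 552 bp
  4534 − 3633 = 901 bp
  5963 − 4534 = 1429 bp
Sorted largest to smallest: 1667, 1429, 1060, 901, 552, 354 bp.

1667, 1429, 1060, 901, 552, 354 bp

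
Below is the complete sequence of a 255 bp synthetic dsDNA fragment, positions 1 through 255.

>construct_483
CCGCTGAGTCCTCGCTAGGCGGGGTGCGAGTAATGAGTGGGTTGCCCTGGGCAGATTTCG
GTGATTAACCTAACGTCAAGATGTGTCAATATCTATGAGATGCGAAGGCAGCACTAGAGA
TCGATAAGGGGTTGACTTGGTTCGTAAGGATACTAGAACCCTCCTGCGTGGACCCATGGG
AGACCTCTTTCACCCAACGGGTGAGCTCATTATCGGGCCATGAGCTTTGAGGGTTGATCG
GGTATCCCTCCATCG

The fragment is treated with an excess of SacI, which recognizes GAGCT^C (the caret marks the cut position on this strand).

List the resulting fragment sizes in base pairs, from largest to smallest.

The SacI site (GAGCTC) starts at position 203.
SacI cuts after base 5 of each site (before the last base), so after position 207.
Linear molecule, 1 cut → 2 fragments:
  1–207 → 207 bp
  208–255 → 48 bp
Sorted largest to smallest: 207, 48 bp.

207, 48 bp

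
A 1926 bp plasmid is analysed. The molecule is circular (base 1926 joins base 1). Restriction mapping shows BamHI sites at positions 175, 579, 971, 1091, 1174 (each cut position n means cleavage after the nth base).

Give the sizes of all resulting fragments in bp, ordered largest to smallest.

Circular molecule, 5 cuts → 5 fragments:
  579 − 175 = 404 bp
  971 − 579 = 392 bp
  1091 − 971 = 120 bp
  1174 − 1091 = 83 bp
  wrap: 1926 − 1174 + 175 = 927 bp
Sorted largest to smallest: 927, 404, 392, 120, 83 bp.

927, 404, 392, 120, 83 bp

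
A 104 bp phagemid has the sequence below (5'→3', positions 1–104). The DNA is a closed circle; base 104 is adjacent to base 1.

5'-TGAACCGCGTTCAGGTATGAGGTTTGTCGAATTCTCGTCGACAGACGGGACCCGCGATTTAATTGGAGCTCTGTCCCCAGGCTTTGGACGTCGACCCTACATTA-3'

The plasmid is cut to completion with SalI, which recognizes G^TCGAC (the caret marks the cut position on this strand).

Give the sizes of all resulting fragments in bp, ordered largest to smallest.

SalI sites (GTCGAC) start at positions 37, 90.
SalI cuts after the first base of each site, so after positions 37, 90.
Circular molecule, 2 cuts → 2 fragments:
  38–90 → 53 bp
  91–104 then 1–37 → 14 + 37 = 51 bp
Sorted largest to smallest: 53, 51 bp.

53, 51 bp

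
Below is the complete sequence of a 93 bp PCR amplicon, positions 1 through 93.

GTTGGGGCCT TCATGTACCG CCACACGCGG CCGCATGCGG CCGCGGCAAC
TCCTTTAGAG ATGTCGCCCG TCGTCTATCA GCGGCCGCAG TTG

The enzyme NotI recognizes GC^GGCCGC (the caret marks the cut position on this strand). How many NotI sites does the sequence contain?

GCGGCCGC occurs starting at positions 27, 37, 81.
NotI cuts at 3 sites.

3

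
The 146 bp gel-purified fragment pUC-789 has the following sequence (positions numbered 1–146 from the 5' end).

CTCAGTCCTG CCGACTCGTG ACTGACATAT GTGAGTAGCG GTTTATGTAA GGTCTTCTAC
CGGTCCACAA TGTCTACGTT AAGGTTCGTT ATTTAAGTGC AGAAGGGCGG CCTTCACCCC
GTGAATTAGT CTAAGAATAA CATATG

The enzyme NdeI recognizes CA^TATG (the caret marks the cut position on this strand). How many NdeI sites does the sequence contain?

CATATG occurs starting at positions 26, 141.
NdeI cuts at 2 sites.

2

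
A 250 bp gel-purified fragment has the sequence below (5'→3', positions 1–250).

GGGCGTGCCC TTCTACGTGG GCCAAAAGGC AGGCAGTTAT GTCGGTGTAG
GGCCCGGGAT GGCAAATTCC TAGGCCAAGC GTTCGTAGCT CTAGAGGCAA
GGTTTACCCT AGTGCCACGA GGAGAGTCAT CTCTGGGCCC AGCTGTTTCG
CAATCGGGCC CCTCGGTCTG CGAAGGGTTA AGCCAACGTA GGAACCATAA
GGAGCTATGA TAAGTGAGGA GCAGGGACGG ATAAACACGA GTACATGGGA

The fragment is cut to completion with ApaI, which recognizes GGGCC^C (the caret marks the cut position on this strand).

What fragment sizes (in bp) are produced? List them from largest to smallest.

90, 85, 54, 21 bp

ApaI sites (GGGCCC) start at positions 50, 135, 156.
ApaI cuts after base 5 of each site (before the last base), so after positions 54, 139, 160.
Linear molecule, 3 cuts → 4 fragments:
  1–54 → 54 bp
  55–139 → 85 bp
  140–160 → 21 bp
  161–250 → 90 bp
Sorted largest to smallest: 90, 85, 54, 21 bp.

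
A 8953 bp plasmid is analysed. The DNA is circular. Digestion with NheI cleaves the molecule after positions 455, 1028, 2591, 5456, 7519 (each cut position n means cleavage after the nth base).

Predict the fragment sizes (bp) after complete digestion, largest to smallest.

2865, 2063, 1889, 1563, 573 bp

Circular molecule, 5 cuts → 5 fragments:
  1028 − 455 = 573 bp
  2591 − 1028 = 1563 bp
  5456 − 2591 = 2865 bp
  7519 − 5456 = 2063 bp
  wrap: 8953 − 7519 + 455 = 1889 bp
Sorted largest to smallest: 2865, 2063, 1889, 1563, 573 bp.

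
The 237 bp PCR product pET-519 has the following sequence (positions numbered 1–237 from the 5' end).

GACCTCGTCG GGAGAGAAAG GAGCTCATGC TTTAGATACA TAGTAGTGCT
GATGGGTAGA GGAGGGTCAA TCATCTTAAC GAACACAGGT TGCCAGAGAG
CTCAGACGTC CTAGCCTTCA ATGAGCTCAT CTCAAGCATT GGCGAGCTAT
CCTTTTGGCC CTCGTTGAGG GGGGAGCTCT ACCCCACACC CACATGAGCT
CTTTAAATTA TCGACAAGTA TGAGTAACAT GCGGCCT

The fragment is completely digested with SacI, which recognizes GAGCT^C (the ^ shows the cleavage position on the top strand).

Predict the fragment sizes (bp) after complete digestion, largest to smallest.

SacI sites (GAGCTC) start at positions 21, 98, 123, 174, 196.
SacI cuts after base 5 of each site (before the last base), so after positions 25, 102, 127, 178, 200.
Linear molecule, 5 cuts → 6 fragments:
  1–25 → 25 bp
  26–102 → 77 bp
  103–127 → 25 bp
  128–178 → 51 bp
  179–200 → 22 bp
  201–237 → 37 bp
Sorted largest to smallest: 77, 51, 37, 25, 25, 22 bp.

77, 51, 37, 25, 25, 22 bp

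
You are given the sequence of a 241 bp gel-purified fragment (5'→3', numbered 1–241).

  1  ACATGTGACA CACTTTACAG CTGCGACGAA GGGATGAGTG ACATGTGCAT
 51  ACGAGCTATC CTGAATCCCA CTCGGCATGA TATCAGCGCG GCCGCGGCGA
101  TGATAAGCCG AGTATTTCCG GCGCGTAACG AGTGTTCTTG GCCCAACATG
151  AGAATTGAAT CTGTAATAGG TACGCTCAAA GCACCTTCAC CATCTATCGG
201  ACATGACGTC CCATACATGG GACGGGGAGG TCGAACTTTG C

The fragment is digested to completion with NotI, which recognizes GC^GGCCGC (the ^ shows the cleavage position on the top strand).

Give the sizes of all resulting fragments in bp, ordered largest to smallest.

The NotI site (GCGGCCGC) starts at position 88.
NotI cuts after base 2 of each site, so after position 89.
Linear molecule, 1 cut → 2 fragments:
  1–89 → 89 bp
  90–241 → 152 bp
Sorted largest to smallest: 152, 89 bp.

152, 89 bp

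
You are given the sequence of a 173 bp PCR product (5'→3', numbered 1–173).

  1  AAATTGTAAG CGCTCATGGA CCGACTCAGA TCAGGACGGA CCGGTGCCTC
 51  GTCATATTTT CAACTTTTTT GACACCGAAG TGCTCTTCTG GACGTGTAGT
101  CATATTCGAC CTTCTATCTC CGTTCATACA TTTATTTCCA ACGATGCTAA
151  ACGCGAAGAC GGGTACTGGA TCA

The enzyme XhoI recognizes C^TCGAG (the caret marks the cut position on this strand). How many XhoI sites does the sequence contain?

0

No occurrence of CTCGAG is present in the sequence.
XhoI does not cut: 0 sites.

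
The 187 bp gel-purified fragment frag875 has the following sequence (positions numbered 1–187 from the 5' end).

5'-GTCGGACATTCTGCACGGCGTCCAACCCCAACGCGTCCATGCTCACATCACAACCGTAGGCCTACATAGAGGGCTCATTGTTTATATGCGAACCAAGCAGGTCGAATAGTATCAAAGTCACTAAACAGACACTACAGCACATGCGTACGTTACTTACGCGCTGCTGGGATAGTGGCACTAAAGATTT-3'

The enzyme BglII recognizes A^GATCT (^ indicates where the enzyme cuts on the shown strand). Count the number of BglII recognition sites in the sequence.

No occurrence of AGATCT is present in the sequence.
BglII does not cut: 0 sites.

0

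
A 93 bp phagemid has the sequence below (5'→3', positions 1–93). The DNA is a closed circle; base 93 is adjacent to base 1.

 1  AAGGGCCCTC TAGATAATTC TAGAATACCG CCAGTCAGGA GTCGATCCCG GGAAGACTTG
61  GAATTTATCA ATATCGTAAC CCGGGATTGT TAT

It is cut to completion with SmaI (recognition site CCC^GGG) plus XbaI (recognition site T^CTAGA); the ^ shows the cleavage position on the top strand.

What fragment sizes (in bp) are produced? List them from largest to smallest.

SmaI sites (CCCGGG) start at positions 47, 80.
SmaI cuts after base 3 of each site, so after positions 49, 82.
XbaI sites (TCTAGA) start at positions 9, 19.
XbaI cuts after the first base of each site, so after positions 9, 19.
Combined cut positions: 9, 19, 49, 82.
Circular molecule, 4 cuts → 4 fragments:
  10–19 → 10 bp
  20–49 → 30 bp
  50–82 → 33 bp
  83–93 then 1–9 → 11 + 9 = 20 bp
Sorted largest to smallest: 33, 30, 20, 10 bp.

33, 30, 20, 10 bp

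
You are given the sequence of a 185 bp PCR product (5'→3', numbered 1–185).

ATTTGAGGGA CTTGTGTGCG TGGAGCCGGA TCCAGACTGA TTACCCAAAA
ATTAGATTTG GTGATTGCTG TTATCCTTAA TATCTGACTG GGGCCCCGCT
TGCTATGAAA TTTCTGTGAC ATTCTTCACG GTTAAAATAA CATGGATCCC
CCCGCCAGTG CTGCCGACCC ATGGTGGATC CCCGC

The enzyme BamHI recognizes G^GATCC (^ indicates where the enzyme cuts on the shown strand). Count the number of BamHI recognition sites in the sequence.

GGATCC occurs starting at positions 28, 144, 176.
BamHI cuts at 3 sites.

3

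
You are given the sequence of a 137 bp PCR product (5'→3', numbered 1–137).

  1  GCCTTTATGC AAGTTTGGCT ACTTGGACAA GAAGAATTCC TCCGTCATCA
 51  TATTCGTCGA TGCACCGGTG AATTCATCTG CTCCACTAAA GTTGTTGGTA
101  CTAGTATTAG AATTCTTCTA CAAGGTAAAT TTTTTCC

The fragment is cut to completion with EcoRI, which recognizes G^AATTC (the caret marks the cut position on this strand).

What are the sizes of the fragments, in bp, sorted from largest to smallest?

EcoRI sites (GAATTC) start at positions 34, 70, 110.
EcoRI cuts after the first base of each site, so after positions 34, 70, 110.
Linear molecule, 3 cuts → 4 fragments:
  1–34 → 34 bp
  35–70 → 36 bp
  71–110 → 40 bp
  111–137 → 27 bp
Sorted largest to smallest: 40, 36, 34, 27 bp.

40, 36, 34, 27 bp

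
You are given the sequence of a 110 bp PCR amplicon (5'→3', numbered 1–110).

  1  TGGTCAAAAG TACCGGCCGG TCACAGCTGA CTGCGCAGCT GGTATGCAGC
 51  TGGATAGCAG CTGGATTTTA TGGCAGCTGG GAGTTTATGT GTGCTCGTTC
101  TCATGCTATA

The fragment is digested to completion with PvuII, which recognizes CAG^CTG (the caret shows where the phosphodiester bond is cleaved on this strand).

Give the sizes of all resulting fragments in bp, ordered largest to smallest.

34, 26, 16, 12, 11, 11 bp

PvuII sites (CAGCTG) start at positions 24, 36, 47, 58, 74.
PvuII cuts after base 3 of each site, so after positions 26, 38, 49, 60, 76.
Linear molecule, 5 cuts → 6 fragments:
  1–26 → 26 bp
  27–38 → 12 bp
  39–49 → 11 bp
  50–60 → 11 bp
  61–76 → 16 bp
  77–110 → 34 bp
Sorted largest to smallest: 34, 26, 16, 12, 11, 11 bp.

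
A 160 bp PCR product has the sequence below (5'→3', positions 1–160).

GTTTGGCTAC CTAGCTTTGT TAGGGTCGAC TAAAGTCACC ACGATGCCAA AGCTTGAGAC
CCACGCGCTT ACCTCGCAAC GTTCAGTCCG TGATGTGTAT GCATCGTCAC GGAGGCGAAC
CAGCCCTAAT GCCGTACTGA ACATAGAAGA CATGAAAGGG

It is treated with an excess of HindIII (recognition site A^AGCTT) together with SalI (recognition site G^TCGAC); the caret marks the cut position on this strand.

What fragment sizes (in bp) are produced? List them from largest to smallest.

110, 25, 25 bp

The HindIII site (AAGCTT) starts at position 50.
HindIII cuts after the first base of each site, so after position 50.
The SalI site (GTCGAC) starts at position 25.
SalI cuts after the first base of each site, so after position 25.
Combined cut positions: 25, 50.
Linear molecule, 2 cuts → 3 fragments:
  1–25 → 25 bp
  26–50 → 25 bp
  51–160 → 110 bp
Sorted largest to smallest: 110, 25, 25 bp.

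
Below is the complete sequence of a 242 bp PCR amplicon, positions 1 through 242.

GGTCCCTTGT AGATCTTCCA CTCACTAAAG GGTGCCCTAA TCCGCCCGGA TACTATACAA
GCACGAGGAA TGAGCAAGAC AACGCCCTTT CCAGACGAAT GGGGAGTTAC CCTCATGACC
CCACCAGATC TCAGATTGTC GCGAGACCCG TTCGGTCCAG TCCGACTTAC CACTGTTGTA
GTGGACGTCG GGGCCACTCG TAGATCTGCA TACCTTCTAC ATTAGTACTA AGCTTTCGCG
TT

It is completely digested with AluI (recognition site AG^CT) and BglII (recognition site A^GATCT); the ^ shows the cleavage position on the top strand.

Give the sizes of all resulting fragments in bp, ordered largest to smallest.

115, 76, 30, 11, 10 bp

The AluI site (AGCT) starts at position 231.
AluI cuts after base 2 of each site, so after position 232.
BglII sites (AGATCT) start at positions 11, 126, 202.
BglII cuts after the first base of each site, so after positions 11, 126, 202.
Combined cut positions: 11, 126, 202, 232.
Linear molecule, 4 cuts → 5 fragments:
  1–11 → 11 bp
  12–126 → 115 bp
  127–202 → 76 bp
  203–232 → 30 bp
  233–242 → 10 bp
Sorted largest to smallest: 115, 76, 30, 11, 10 bp.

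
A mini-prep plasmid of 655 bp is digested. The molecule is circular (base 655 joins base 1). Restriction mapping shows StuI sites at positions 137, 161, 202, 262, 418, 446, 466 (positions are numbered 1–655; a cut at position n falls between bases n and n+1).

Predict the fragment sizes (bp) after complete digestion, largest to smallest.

326, 156, 60, 41, 28, 24, 20 bp

Circular molecule, 7 cuts → 7 fragments:
  161 − 137 = 24 bp
  202 − 161 = 41 bp
  262 − 202 = 60 bp
  418 − 262 = 156 bp
  446 − 418 = 28 bp
  466 − 446 = 20 bp
  wrap: 655 − 466 + 137 = 326 bp
Sorted largest to smallest: 326, 156, 60, 41, 28, 24, 20 bp.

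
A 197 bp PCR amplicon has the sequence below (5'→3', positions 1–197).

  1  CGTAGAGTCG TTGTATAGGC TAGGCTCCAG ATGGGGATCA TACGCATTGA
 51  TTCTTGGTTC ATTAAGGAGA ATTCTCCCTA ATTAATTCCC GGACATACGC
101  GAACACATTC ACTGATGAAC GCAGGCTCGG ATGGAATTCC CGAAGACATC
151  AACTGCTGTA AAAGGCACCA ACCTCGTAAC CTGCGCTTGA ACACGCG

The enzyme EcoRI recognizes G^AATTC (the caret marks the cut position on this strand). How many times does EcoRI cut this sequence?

GAATTC occurs starting at positions 69, 134.
EcoRI cuts at 2 sites.

2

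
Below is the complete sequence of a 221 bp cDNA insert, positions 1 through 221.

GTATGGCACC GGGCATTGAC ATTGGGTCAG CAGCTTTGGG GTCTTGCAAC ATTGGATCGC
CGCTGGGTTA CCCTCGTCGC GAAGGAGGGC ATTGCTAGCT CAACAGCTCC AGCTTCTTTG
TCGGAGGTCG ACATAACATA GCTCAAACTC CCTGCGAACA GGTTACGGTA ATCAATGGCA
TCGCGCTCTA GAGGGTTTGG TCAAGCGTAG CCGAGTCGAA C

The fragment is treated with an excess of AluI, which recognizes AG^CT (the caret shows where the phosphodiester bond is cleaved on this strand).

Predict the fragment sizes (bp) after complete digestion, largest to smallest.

80, 65, 33, 29, 8, 6 bp

AluI sites (AGCT) start at positions 32, 97, 105, 111, 140.
AluI cuts after base 2 of each site, so after positions 33, 98, 106, 112, 141.
Linear molecule, 5 cuts → 6 fragments:
  1–33 → 33 bp
  34–98 → 65 bp
  99–106 → 8 bp
  107–112 → 6 bp
  113–141 → 29 bp
  142–221 → 80 bp
Sorted largest to smallest: 80, 65, 33, 29, 8, 6 bp.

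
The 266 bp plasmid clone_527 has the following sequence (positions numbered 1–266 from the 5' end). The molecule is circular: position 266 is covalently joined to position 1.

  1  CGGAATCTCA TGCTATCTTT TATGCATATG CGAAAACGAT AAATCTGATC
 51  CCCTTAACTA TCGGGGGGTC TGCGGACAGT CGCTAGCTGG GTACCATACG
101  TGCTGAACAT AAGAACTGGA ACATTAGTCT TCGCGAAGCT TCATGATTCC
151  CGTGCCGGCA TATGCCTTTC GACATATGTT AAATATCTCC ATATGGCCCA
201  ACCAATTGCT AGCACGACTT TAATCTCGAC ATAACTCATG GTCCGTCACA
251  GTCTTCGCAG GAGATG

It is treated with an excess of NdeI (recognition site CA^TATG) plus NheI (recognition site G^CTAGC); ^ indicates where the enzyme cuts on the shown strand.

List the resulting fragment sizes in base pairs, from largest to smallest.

84, 78, 56, 17, 17, 14 bp

NdeI sites (CATATG) start at positions 25, 159, 173, 190.
NdeI cuts after base 2 of each site, so after positions 26, 160, 174, 191.
NheI sites (GCTAGC) start at positions 82, 208.
NheI cuts after the first base of each site, so after positions 82, 208.
Combined cut positions: 26, 82, 160, 174, 191, 208.
Circular molecule, 6 cuts → 6 fragments:
  27–82 → 56 bp
  83–160 → 78 bp
  161–174 → 14 bp
  175–191 → 17 bp
  192–208 → 17 bp
  209–266 then 1–26 → 58 + 26 = 84 bp
Sorted largest to smallest: 84, 78, 56, 17, 17, 14 bp.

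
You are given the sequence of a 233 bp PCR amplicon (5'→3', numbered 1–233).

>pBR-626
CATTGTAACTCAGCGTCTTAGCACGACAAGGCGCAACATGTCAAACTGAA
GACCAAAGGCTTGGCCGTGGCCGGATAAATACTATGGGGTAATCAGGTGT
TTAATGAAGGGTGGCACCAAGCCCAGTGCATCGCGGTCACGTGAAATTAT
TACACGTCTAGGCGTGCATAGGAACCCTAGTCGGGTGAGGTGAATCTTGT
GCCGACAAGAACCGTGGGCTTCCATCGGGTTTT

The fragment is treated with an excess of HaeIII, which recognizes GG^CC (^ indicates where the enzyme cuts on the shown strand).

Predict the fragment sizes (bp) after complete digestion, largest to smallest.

163, 64, 6 bp

HaeIII sites (GGCC) start at positions 63, 69.
HaeIII cuts after base 2 of each site, so after positions 64, 70.
Linear molecule, 2 cuts → 3 fragments:
  1–64 → 64 bp
  65–70 → 6 bp
  71–233 → 163 bp
Sorted largest to smallest: 163, 64, 6 bp.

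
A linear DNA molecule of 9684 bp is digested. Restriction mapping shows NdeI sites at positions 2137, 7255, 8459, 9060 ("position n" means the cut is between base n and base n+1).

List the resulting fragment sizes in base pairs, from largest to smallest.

5118, 2137, 1204, 624, 601 bp

Linear molecule, 4 cuts → 5 fragments:
  2137 − 0 = 2137 bp
  7255 − 2137 = 5118 bp
  8459 − 7255 = 1204 bp
  9060 − 8459 = 601 bp
  9684 − 9060 = 624 bp
Sorted largest to smallest: 5118, 2137, 1204, 624, 601 bp.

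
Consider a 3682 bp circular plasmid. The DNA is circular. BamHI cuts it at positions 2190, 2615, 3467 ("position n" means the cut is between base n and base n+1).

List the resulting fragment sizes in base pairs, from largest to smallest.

Circular molecule, 3 cuts → 3 fragments:
  2615 − 2190 = 425 bp
  3467 − 2615 = 852 bp
  wrap: 3682 − 3467 + 2190 = 2405 bp
Sorted largest to smallest: 2405, 852, 425 bp.

2405, 852, 425 bp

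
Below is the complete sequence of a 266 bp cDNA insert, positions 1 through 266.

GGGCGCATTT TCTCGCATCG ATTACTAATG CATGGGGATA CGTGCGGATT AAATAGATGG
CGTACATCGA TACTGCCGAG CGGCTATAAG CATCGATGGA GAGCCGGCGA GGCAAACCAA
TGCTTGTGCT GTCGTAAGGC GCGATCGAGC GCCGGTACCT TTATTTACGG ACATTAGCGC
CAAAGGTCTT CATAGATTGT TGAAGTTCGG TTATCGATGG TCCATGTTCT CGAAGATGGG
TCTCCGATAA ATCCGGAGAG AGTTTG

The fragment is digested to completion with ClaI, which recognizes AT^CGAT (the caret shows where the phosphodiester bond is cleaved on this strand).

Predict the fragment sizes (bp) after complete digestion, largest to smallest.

ClaI sites (ATCGAT) start at positions 17, 66, 92, 213.
ClaI cuts after base 2 of each site, so after positions 18, 67, 93, 214.
Linear molecule, 4 cuts → 5 fragments:
  1–18 → 18 bp
  19–67 → 49 bp
  68–93 → 26 bp
  94–214 → 121 bp
  215–266 → 52 bp
Sorted largest to smallest: 121, 52, 49, 26, 18 bp.

121, 52, 49, 26, 18 bp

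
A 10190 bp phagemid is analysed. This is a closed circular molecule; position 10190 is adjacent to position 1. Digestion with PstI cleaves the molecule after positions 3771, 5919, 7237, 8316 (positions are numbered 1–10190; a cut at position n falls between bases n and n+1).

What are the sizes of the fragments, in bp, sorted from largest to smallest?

Circular molecule, 4 cuts → 4 fragments:
  5919 − 3771 = 2148 bp
  7237 − 5919 = 1318 bp
  8316 − 7237 = 1079 bp
  wrap: 10190 − 8316 + 3771 = 5645 bp
Sorted largest to smallest: 5645, 2148, 1318, 1079 bp.

5645, 2148, 1318, 1079 bp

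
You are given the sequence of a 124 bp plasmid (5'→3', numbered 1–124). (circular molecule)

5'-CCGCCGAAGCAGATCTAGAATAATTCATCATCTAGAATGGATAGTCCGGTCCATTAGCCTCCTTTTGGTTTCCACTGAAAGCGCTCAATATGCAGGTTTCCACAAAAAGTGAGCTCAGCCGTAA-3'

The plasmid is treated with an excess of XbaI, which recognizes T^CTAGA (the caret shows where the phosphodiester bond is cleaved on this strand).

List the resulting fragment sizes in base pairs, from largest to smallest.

107, 17 bp

XbaI sites (TCTAGA) start at positions 14, 31.
XbaI cuts after the first base of each site, so after positions 14, 31.
Circular molecule, 2 cuts → 2 fragments:
  15–31 → 17 bp
  32–124 then 1–14 → 93 + 14 = 107 bp
Sorted largest to smallest: 107, 17 bp.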